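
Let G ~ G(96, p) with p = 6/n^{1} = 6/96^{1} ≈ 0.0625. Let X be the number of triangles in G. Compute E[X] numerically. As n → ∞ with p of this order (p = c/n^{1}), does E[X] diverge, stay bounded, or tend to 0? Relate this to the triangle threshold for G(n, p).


Number of potential triangles: C(96, 3) = 142880.
Each occurs with probability p³ ≈ (0.0625)³ ≈ 2.441406e-04.
By linearity: E[X] = C(96, 3)·p³ ≈ 142880 · 2.441406e-04 ≈ 34.8828.
Here α = 1, so p = 6/n is exactly at the triangle threshold p ~ 1/n. Asymptotically E[X] → c³/6 = 6³/6 = 36 ≈ 36.0000, a bounded constant. In this regime the triangle count is asymptotically Poisson(c³/6).

E[X] ≈ 34.8828; in regime p = Θ(1/n^{1}) E[X] stays bounded (at the triangle threshold p ~ 1/n).


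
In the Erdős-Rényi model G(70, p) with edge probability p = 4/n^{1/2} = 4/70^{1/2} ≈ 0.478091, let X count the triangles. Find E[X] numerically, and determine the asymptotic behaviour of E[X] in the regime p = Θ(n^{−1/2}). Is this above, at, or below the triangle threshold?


Number of potential triangles: C(70, 3) = 54740.
Each occurs with probability p³ ≈ (0.478091)³ ≈ 1.09278044e-01.
By linearity: E[X] = C(70, 3)·p³ ≈ 54740 · 1.09278044e-01 ≈ 5981.880144.
Since α = 1/2 < 1, p = c/n^{1/2} ≫ 1/n is above the triangle threshold p ~ 1/n. Asymptotically E[X] ~ (c³/6)·n^{3(1−α)} = (4³/6)·n^{1.5} → ∞; triangles are abundant w.h.p.

E[X] ≈ 5981.880144; in regime p = Θ(1/n^{1/2}) E[X] diverges (above the triangle threshold p ~ 1/n).


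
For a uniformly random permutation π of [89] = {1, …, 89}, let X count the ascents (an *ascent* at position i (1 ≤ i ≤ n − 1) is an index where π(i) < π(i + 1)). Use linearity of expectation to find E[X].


Write X = Σ X_I over i = 1, …, 88, with X_I the indicator of one ascent.
There are 88 indicators.
For each fixed i, the pair (π(i), π(i+1)) is a uniformly random ordered pair of distinct values from {1, …, 89}; by symmetry P[π(i) < π(i+1)] = 1/2.
By linearity: E[X] = 88 · (1/2) = (89 − 1) · (1/2) = 44 ≈ 44.00000.

E[X] = 44 = 44.00000.


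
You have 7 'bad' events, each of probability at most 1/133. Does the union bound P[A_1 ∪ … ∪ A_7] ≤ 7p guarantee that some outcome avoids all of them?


Union bound: P[∪_{i=1}^{7} A_i] ≤ Σ_i P[A_i] ≤ 7·p = 7·(1/133) = 1/19.
Numerically: 1/19 ≈ 0.05263.
Is 1/19 < 1? YES.
Since P[∪ A_i] ≤ 1/19 < 1, the complement has P[∩ A_i^c] ≥ 1 − 1/19 = 18/19 > 0, so some outcome avoids every A_i.

7·p = 1/19 ≈ 0.05263; existence CERTIFIED by the union bound.


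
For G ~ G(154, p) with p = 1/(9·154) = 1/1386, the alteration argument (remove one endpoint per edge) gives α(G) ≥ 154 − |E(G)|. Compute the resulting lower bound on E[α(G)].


E[|E(G)|] = C(154, 2)·p = 11781 · (1/1386) = 17/2.
E[α(G)] ≥ n − E[|E(G)|] = 154 − 17/2 = 291/2.
Numerically: ≈ 145.500000.
(This is only a lower bound; the true E[α(G)] may be larger.)

E[α(G)] ≥ 291/2 ≈ 145.500000.


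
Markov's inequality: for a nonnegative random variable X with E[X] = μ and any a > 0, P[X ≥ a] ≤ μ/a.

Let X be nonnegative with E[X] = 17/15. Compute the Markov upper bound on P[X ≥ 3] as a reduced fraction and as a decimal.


μ = E[X] = 17/15, a = 3.
Markov: P[X ≥ 3] ≤ μ/a = (17/15)/3 = 17/45.
Numerically: ≈ 0.378.
(Since a = 3 > μ = 1.133, the bound 17/45 is < 1 and informative.)

P[X ≥ 3] ≤ 17/45 ≈ 0.378.


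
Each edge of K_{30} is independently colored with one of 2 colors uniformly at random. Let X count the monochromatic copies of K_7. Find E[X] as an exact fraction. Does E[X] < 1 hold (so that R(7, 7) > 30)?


E[X] = C(30, 7) · 2^{1 − 21} = 2035800 · 2^{−20} = 2035800/1048576.
As a reduced fraction: E[X] = 254475/131072 ≈ 1.941490.
Is E[X] < 1? NO.
Since E[X] ≥ 1, the first-moment bound is inconclusive at n = 30; it does NOT by itself certify R(7, 7) > 30.

E[X] = 254475/131072 ≈ 1.941490; E[X] ≥ 1; first-moment method inconclusive here.


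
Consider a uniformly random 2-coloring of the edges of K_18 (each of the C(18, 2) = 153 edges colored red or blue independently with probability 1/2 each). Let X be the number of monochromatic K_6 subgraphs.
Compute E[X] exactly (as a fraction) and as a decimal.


Let X = Σ_S X_S over the C(18, 6) = 18564 subsets S of size 6, where X_S = 1 if the K_6 on S is monochromatic.
For a fixed S, the K_6 on S has C(6, 2) = 15 edges. P[all 15 edges red] = (1/2)^15, and likewise for blue, so P[monochromatic] = 2·(1/2)^15 = 2^{1 − 15} = 1/16384.
Summing: E[X] = C(18, 6) · 2^{1 − 15} = 18564 · 1/16384 = 4641/4096.
Numerically: E[X] ≈ 1.133057.

E[X] = C(18,6)·2^(1−C(6,2)) = 4641/4096 ≈ 1.133057.


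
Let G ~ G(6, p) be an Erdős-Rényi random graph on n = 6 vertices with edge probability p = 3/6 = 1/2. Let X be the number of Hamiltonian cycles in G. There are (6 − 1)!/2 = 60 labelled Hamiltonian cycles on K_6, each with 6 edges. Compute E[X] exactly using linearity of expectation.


K_6 has (6 − 1)!/2 = 60 labelled Hamiltonian cycles.
For each such Hamiltonian cycle H, let X_H = 1 if all 6 edges of H are present in G. Then P[X_H = 1] = p^{6} = (1/2)^{6} = 1/64.
By linearity of expectation: E[X] = Σ_H E[X_H] = 60 · p^{6} = 60 · 1/64 = 15/16.
Numerically: E[X] ≈ 0.9375.

E[X] = 60 · (1/2)^{6} = 15/16 ≈ 0.9375.


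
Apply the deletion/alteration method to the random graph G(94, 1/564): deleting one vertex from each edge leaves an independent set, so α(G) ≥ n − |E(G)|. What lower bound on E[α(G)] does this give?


E[|E(G)|] = C(94, 2)·p = 4371 · (1/564) = 31/4.
E[α(G)] ≥ n − E[|E(G)|] = 94 − 31/4 = 345/4.
Numerically: ≈ 86.250.
(This is only a lower bound; the true E[α(G)] may be larger.)

E[α(G)] ≥ 345/4 ≈ 86.250.


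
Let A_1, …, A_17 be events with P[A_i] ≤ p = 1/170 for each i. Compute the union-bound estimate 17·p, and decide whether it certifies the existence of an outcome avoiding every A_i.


Union bound: P[∪_{i=1}^{17} A_i] ≤ Σ_i P[A_i] ≤ 17·p = 17·(1/170) = 1/10.
Numerically: 1/10 ≈ 0.100.
Is 1/10 < 1? YES.
Since P[∪ A_i] ≤ 1/10 < 1, the complement has P[∩ A_i^c] ≥ 1 − 1/10 = 9/10 > 0, so some outcome avoids every A_i.

17·p = 1/10 ≈ 0.100; existence CERTIFIED by the union bound.


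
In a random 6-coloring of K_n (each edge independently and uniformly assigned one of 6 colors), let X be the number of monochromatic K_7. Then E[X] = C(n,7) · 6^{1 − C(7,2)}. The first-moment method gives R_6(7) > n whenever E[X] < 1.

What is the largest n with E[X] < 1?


We need C(n, 7) · 6^{1 − 21} < 1, i.e. C(n, 7) < 6^{21 − 1} = 3656158440062976.
Check values of n near the boundary:
  n = 565: C(565, 7) = 3513212521235560; 3513212521235560 < 3656158440062976? YES
  n = 566: C(566, 7) = 3557206237959440; 3557206237959440 < 3656158440062976? YES
  n = 567: C(567, 7) = 3601671315933933; 3601671315933933 < 3656158440062976? YES
  n = 568: C(568, 7) = 3646611956239704; 3646611956239704 < 3656158440062976? YES
  n = 569: C(569, 7) = 3692032389858348; 3692032389858348 < 3656158440062976? NO
The largest n with C(n, 7) < 3656158440062976 is n = 568 (where E[X] = 16882462760369/16926659444736 ≈ 0.99739). Hence R_6(7) > 568, i.e. R_6(7) ≥ 569.

Largest n = 568; hence R_6(7) > 568.


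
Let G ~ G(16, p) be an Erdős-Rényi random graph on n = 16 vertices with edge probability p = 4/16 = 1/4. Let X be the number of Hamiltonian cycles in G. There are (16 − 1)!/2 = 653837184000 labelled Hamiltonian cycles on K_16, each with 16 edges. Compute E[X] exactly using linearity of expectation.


K_16 has (16 − 1)!/2 = 653837184000 labelled Hamiltonian cycles.
For each such Hamiltonian cycle H, let X_H = 1 if all 16 edges of H are present in G. Then P[X_H = 1] = p^{16} = (1/4)^{16} = 1/4294967296.
Summing the indicators: E[X] = Σ_H E[X_H] = 653837184000 · p^{16} = 653837184000 · 1/4294967296 = 638512875/4194304.
Numerically: E[X] ≈ 152.2.

E[X] = 653837184000 · (1/4)^{16} = 638512875/4194304 ≈ 152.2.


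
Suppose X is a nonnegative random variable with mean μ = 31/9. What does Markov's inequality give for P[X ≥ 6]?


μ = E[X] = 31/9, a = 6.
Markov: P[X ≥ 6] ≤ μ/a = (31/9)/6 = 31/54.
Numerically: ≈ 0.57407.
(Since a = 6 > μ = 3.44444, the bound 31/54 is < 1 and informative.)

P[X ≥ 6] ≤ 31/54 ≈ 0.57407.


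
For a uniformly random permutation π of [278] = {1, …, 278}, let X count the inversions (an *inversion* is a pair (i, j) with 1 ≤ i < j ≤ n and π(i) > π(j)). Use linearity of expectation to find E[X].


Write X = Σ X_I over the C(278, 2) = 38503 pairs i < j, with X_I the indicator of one inversion.
There are 38503 indicators.
For each fixed pair i < j, the values π(i) and π(j) are two distinct elements of {1, …, 278} in uniformly random order; by symmetry P[π(i) > π(j)] = 1/2.
By linearity: E[X] = 38503 · (1/2) = C(278, 2) · (1/2) = 38503/2 = 38503/2 ≈ 19251.50000.

E[X] = 38503/2 = 19251.50000.


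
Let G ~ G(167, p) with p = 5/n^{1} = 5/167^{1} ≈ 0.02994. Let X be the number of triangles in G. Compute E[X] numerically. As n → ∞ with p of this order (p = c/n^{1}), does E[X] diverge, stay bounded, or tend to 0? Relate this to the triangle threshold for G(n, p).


Number of potential triangles: C(167, 3) = 762355.
Each occurs with probability p³ ≈ (0.02994)³ ≈ 2.683865e-05.
By linearity: E[X] = C(167, 3)·p³ ≈ 762355 · 2.683865e-05 ≈ 20.4606.
Here α = 1, so p = 5/n is exactly at the triangle threshold p ~ 1/n. Asymptotically E[X] → c³/6 = 5³/6 = 125/6 ≈ 20.8333, a bounded constant. In this regime the triangle count is asymptotically Poisson(c³/6).

E[X] ≈ 20.4606; in regime p = Θ(1/n^{1}) E[X] stays bounded (at the triangle threshold p ~ 1/n).


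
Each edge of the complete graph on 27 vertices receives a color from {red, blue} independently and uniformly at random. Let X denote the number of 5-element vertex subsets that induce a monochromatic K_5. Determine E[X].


Let X = Σ_S X_S over the C(27, 5) = 80730 subsets S of size 5, where X_S = 1 if the K_5 on S is monochromatic.
For a fixed S, the K_5 on S has C(5, 2) = 10 edges. P[all 10 edges red] = (1/2)^10, and likewise for blue, so P[monochromatic] = 2·(1/2)^10 = 2^{1 − 10} = 1/512.
By linearity: E[X] = C(27, 5) · 2^{1 − 10} = 80730 · 1/512 = 40365/256.
Numerically: E[X] ≈ 157.67578.

E[X] = C(27,5)·2^(1−C(5,2)) = 40365/256 ≈ 157.67578.


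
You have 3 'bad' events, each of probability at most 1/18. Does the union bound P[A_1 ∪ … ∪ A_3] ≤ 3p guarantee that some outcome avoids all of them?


Union bound: P[∪_{i=1}^{3} A_i] ≤ Σ_i P[A_i] ≤ 3·p = 3·(1/18) = 1/6.
Numerically: 1/6 ≈ 0.1667.
Is 1/6 < 1? YES.
Since P[∪ A_i] ≤ 1/6 < 1, the complement has P[∩ A_i^c] ≥ 1 − 1/6 = 5/6 > 0, so some outcome avoids every A_i.

3·p = 1/6 ≈ 0.1667; existence CERTIFIED by the union bound.


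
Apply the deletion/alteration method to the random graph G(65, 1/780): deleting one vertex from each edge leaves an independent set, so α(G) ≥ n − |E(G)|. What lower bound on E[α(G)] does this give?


E[|E(G)|] = C(65, 2)·p = 2080 · (1/780) = 8/3.
E[α(G)] ≥ n − E[|E(G)|] = 65 − 8/3 = 187/3.
Numerically: ≈ 62.33333.
(This is only a lower bound; the true E[α(G)] may be larger.)

E[α(G)] ≥ 187/3 ≈ 62.33333.


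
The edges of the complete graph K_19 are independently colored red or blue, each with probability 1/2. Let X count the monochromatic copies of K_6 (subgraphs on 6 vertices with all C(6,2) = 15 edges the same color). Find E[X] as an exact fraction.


Let X = Σ_S X_S over the C(19, 6) = 27132 subsets S of size 6, where X_S = 1 if the K_6 on S is monochromatic.
For a fixed S, the K_6 on S has C(6, 2) = 15 edges. P[all 15 edges red] = (1/2)^15, and likewise for blue, so P[monochromatic] = 2·(1/2)^15 = 2^{1 − 15} = 1/16384.
Summing: E[X] = C(19, 6) · 2^{1 − 15} = 27132 · 1/16384 = 6783/4096.
Numerically: E[X] ≈ 1.65601.

E[X] = C(19,6)·2^(1−C(6,2)) = 6783/4096 ≈ 1.65601.


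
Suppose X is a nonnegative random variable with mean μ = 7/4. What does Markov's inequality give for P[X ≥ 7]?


μ = E[X] = 7/4, a = 7.
Markov: P[X ≥ 7] ≤ μ/a = (7/4)/7 = 1/4.
Numerically: ≈ 0.250000.
(Since a = 7 > μ = 1.750000, the bound 1/4 is < 1 and informative.)

P[X ≥ 7] ≤ 1/4 ≈ 0.250000.


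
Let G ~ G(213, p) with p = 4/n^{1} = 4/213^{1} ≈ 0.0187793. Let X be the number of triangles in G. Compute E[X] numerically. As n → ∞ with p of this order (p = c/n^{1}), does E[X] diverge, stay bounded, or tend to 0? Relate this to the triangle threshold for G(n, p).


Number of potential triangles: C(213, 3) = 1587986.
Each occurs with probability p³ ≈ (0.0187793)³ ≈ 6.62279273e-06.
By linearity: E[X] = C(213, 3)·p³ ≈ 1587986 · 6.62279273e-06 ≈ 10.516902.
Here α = 1, so p = 4/n is exactly at the triangle threshold p ~ 1/n. Asymptotically E[X] → c³/6 = 4³/6 = 32/3 ≈ 10.666667, a bounded constant. In this regime the triangle count is asymptotically Poisson(c³/6).

E[X] ≈ 10.516902; in regime p = Θ(1/n^{1}) E[X] stays bounded (at the triangle threshold p ~ 1/n).


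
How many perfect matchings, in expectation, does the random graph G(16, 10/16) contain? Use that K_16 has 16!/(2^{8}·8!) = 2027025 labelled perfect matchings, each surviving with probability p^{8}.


K_16 has 16!/(2^{8}·8!) = 2027025 labelled perfect matchings.
For each such perfect matching H, let X_H = 1 if all 8 edges of H are present in G. Then P[X_H = 1] = p^{8} = (5/8)^{8} = 390625/16777216.
By linearity of expectation: E[X] = Σ_H E[X_H] = 2027025 · p^{8} = 2027025 · 390625/16777216 = 791806640625/16777216.
Numerically: E[X] ≈ 4.72e+04.

E[X] = 2027025 · (5/8)^{8} = 791806640625/16777216 ≈ 4.72e+04.


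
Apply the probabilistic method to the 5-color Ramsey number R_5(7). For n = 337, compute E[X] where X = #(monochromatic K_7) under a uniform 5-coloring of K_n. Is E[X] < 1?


E[X] = C(337, 7) · 5^{1 − 21} = 91989916924632 · 5^{−20} = 91989916924632/95367431640625.
As a reduced fraction: E[X] = 91989916924632/95367431640625 ≈ 0.964584.
Is E[X] < 1? YES.
Since E[X] < 1, there exists a 5-coloring of K_{337} with no monochromatic K_7; hence R_5(7) > 337.

E[X] = 91989916924632/95367431640625 ≈ 0.964584; E[X] < 1, so R_5(7) > 337.


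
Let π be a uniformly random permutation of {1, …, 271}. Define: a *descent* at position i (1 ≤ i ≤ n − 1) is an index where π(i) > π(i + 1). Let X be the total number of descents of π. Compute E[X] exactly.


Write X = Σ X_I over i = 1, …, 270, with X_I the indicator of one descent.
There are 270 indicators.
For each fixed i, the pair (π(i), π(i+1)) is a uniformly random ordered pair of distinct values from {1, …, 271}; by symmetry P[π(i) > π(i+1)] = 1/2.
By linearity: E[X] = 270 · (1/2) = (271 − 1) · (1/2) = 135 ≈ 135.0000.

E[X] = 135 = 135.0000.


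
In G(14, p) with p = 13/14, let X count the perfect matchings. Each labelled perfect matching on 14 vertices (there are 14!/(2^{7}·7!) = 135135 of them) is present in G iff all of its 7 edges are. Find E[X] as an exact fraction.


K_14 has 14!/(2^{7}·7!) = 135135 labelled perfect matchings.
For each such perfect matching H, let X_H = 1 if all 7 edges of H are present in G. Then P[X_H = 1] = p^{7} = (13/14)^{7} = 62748517/105413504.
By linearity of expectation: E[X] = Σ_H E[X_H] = 135135 · p^{7} = 135135 · 62748517/105413504 = 1211360120685/15059072.
Numerically: E[X] ≈ 8.04e+04.

E[X] = 135135 · (13/14)^{7} = 1211360120685/15059072 ≈ 8.04e+04.


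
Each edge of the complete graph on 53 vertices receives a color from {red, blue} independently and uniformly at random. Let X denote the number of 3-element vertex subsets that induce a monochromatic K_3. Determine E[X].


Let X = Σ_S X_S over the C(53, 3) = 23426 subsets S of size 3, where X_S = 1 if the K_3 on S is monochromatic.
For a fixed S, the K_3 on S has C(3, 2) = 3 edges. P[all 3 edges red] = (1/2)^3, and likewise for blue, so P[monochromatic] = 2·(1/2)^3 = 2^{1 − 3} = 1/4.
By linearity of expectation: E[X] = C(53, 3) · 2^{1 − 3} = 23426 · 1/4 = 11713/2.
Numerically: E[X] ≈ 5856.5000.

E[X] = C(53,3)·2^(1−C(3,2)) = 11713/2 ≈ 5856.5000.


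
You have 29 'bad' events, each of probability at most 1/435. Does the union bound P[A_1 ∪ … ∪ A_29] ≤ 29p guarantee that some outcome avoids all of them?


Union bound: P[∪_{i=1}^{29} A_i] ≤ Σ_i P[A_i] ≤ 29·p = 29·(1/435) = 1/15.
Numerically: 1/15 ≈ 0.06667.
Is 1/15 < 1? YES.
Since P[∪ A_i] ≤ 1/15 < 1, the complement has P[∩ A_i^c] ≥ 1 − 1/15 = 14/15 > 0, so some outcome avoids every A_i.

29·p = 1/15 ≈ 0.06667; existence CERTIFIED by the union bound.


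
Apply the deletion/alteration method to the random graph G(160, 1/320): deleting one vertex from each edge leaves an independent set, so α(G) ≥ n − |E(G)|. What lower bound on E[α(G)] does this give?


E[|E(G)|] = C(160, 2)·p = 12720 · (1/320) = 159/4.
E[α(G)] ≥ n − E[|E(G)|] = 160 − 159/4 = 481/4.
Numerically: ≈ 120.250.
(This is only a lower bound; the true E[α(G)] may be larger.)

E[α(G)] ≥ 481/4 ≈ 120.250.


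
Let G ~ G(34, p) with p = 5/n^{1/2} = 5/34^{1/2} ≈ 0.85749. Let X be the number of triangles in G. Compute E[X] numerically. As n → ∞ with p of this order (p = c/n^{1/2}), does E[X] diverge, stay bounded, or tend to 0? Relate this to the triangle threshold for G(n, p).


Number of potential triangles: C(34, 3) = 5984.
Each occurs with probability p³ ≈ (0.85749)³ ≈ 6.3050950e-01.
By linearity: E[X] = C(34, 3)·p³ ≈ 5984 · 6.3050950e-01 ≈ 3772.96887.
Since α = 1/2 < 1, p = c/n^{1/2} ≫ 1/n is above the triangle threshold p ~ 1/n. Asymptotically E[X] ~ (c³/6)·n^{3(1−α)} = (5³/6)·n^{1.5} → ∞; triangles are abundant w.h.p.

E[X] ≈ 3772.96887; in regime p = Θ(1/n^{1/2}) E[X] diverges (above the triangle threshold p ~ 1/n).


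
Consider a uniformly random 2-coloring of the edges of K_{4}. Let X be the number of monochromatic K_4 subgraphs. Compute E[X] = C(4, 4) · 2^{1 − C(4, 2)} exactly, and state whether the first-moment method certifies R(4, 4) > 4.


E[X] = C(4, 4) · 2^{1 − 6} = 1 · 2^{−5} = 1/32.
As a reduced fraction: E[X] = 1/32 ≈ 0.0312500.
Is E[X] < 1? YES.
Since E[X] < 1, there exists a 2-coloring of K_{4} with no monochromatic K_4; hence R(4, 4) > 4.

E[X] = 1/32 ≈ 0.0312500; E[X] < 1, so R(4, 4) > 4.


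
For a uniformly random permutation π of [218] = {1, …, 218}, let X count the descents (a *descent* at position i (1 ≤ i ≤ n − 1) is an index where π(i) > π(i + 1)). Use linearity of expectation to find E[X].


Write X = Σ X_I over i = 1, …, 217, with X_I the indicator of one descent.
There are 217 indicators.
For each fixed i, the pair (π(i), π(i+1)) is a uniformly random ordered pair of distinct values from {1, …, 218}; by symmetry P[π(i) > π(i+1)] = 1/2.
By linearity: E[X] = 217 · (1/2) = (218 − 1) · (1/2) = 217/2 ≈ 108.500000.

E[X] = 217/2 = 108.500000.


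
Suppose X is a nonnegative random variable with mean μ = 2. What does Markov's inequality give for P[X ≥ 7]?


μ = E[X] = 2, a = 7.
Markov: P[X ≥ 7] ≤ μ/a = (2)/7 = 2/7.
Numerically: ≈ 0.286.
(Since a = 7 > μ = 2.000, the bound 2/7 is < 1 and informative.)

P[X ≥ 7] ≤ 2/7 ≈ 0.286.


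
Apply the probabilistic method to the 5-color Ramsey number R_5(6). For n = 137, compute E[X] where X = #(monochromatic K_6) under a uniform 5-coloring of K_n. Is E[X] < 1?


E[X] = C(137, 6) · 5^{1 − 15} = 8218472724 · 5^{−14} = 8218472724/6103515625.
As a reduced fraction: E[X] = 8218472724/6103515625 ≈ 1.347.
Is E[X] < 1? NO.
Since E[X] ≥ 1, the first-moment bound is inconclusive at n = 137; it does NOT by itself certify R_5(6) > 137.

E[X] = 8218472724/6103515625 ≈ 1.347; E[X] ≥ 1; first-moment method inconclusive here.


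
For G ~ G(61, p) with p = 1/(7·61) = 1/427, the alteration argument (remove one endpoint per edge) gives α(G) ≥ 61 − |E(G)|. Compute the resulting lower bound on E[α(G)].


E[|E(G)|] = C(61, 2)·p = 1830 · (1/427) = 30/7.
E[α(G)] ≥ n − E[|E(G)|] = 61 − 30/7 = 397/7.
Numerically: ≈ 56.7143.
(This is only a lower bound; the true E[α(G)] may be larger.)

E[α(G)] ≥ 397/7 ≈ 56.7143.


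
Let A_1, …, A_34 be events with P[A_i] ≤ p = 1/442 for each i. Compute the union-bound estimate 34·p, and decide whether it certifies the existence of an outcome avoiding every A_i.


Union bound: P[∪_{i=1}^{34} A_i] ≤ Σ_i P[A_i] ≤ 34·p = 34·(1/442) = 1/13.
Numerically: 1/13 ≈ 0.0769231.
Is 1/13 < 1? YES.
Since P[∪ A_i] ≤ 1/13 < 1, the complement has P[∩ A_i^c] ≥ 1 − 1/13 = 12/13 > 0, so some outcome avoids every A_i.

34·p = 1/13 ≈ 0.0769231; existence CERTIFIED by the union bound.


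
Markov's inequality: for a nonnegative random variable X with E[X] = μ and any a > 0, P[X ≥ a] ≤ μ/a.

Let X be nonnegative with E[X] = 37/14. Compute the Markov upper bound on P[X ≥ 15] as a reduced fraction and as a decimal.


μ = E[X] = 37/14, a = 15.
Markov: P[X ≥ 15] ≤ μ/a = (37/14)/15 = 37/210.
Numerically: ≈ 0.176.
(Since a = 15 > μ = 2.643, the bound 37/210 is < 1 and informative.)

P[X ≥ 15] ≤ 37/210 ≈ 0.176.


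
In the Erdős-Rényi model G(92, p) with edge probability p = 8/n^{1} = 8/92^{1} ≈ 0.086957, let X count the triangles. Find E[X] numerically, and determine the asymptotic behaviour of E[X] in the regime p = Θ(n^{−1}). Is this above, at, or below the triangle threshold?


Number of potential triangles: C(92, 3) = 125580.
Each occurs with probability p³ ≈ (0.086957)³ ≈ 6.5751623e-04.
By linearity: E[X] = C(92, 3)·p³ ≈ 125580 · 6.5751623e-04 ≈ 82.57089.
Here α = 1, so p = 8/n is exactly at the triangle threshold p ~ 1/n. Asymptotically E[X] → c³/6 = 8³/6 = 256/3 ≈ 85.33333, a bounded constant. In this regime the triangle count is asymptotically Poisson(c³/6).

E[X] ≈ 82.57089; in regime p = Θ(1/n^{1}) E[X] stays bounded (at the triangle threshold p ~ 1/n).


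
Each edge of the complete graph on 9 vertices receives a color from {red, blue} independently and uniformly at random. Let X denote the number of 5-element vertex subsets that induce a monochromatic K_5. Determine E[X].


Let X = Σ_S X_S over the C(9, 5) = 126 subsets S of size 5, where X_S = 1 if the K_5 on S is monochromatic.
For a fixed S, the K_5 on S has C(5, 2) = 10 edges. P[all 10 edges red] = (1/2)^10, and likewise for blue, so P[monochromatic] = 2·(1/2)^10 = 2^{1 − 10} = 1/512.
By linearity: E[X] = C(9, 5) · 2^{1 − 10} = 126 · 1/512 = 63/256.
Numerically: E[X] ≈ 0.246.

E[X] = C(9,5)·2^(1−C(5,2)) = 63/256 ≈ 0.246.


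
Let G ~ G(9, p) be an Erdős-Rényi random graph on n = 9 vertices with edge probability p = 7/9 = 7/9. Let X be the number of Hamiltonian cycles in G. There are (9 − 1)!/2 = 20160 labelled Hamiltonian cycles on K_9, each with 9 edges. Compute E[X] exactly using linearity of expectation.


K_9 has (9 − 1)!/2 = 20160 labelled Hamiltonian cycles.
For each such Hamiltonian cycle H, let X_H = 1 if all 9 edges of H are present in G. Then P[X_H = 1] = p^{9} = (7/9)^{9} = 40353607/387420489.
By linearity: E[X] = Σ_H E[X_H] = 20160 · p^{9} = 20160 · 40353607/387420489 = 90392079680/43046721.
Numerically: E[X] ≈ 2100.

E[X] = 20160 · (7/9)^{9} = 90392079680/43046721 ≈ 2100.


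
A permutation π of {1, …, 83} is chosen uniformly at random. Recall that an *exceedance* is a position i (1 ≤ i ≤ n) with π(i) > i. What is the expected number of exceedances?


Write X = Σ_{i=1}^{83} X_i, where X_i = 1_{π(i) > i}.
For each fixed i, π(i) is uniform over {1, …, 83} (marginal of a uniform permutation), so P[π(i) > i] = (n − i)/n. Summing: Σ_{i=1}^{83} (n − i)/n = (0 + 1 + … + 82)/83 = 83(83 − 1)/(2·83) = (83 − 1)/2.
Hence E[X] = Σ_{i=1}^{83} (83 − i)/83 = 41 ≈ 41.000000.

E[X] = 41 = 41.000000.


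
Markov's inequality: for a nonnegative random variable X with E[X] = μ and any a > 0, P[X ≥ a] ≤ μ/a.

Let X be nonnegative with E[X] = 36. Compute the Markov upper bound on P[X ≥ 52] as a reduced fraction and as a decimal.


μ = E[X] = 36, a = 52.
Markov: P[X ≥ 52] ≤ μ/a = (36)/52 = 9/13.
Numerically: ≈ 0.692308.
(Since a = 52 > μ = 36.000000, the bound 9/13 is < 1 and informative.)

P[X ≥ 52] ≤ 9/13 ≈ 0.692308.


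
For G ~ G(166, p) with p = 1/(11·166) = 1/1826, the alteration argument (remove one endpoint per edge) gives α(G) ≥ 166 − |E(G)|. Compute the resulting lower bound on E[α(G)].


E[|E(G)|] = C(166, 2)·p = 13695 · (1/1826) = 15/2.
E[α(G)] ≥ n − E[|E(G)|] = 166 − 15/2 = 317/2.
Numerically: ≈ 158.5000.
(This is only a lower bound; the true E[α(G)] may be larger.)

E[α(G)] ≥ 317/2 ≈ 158.5000.


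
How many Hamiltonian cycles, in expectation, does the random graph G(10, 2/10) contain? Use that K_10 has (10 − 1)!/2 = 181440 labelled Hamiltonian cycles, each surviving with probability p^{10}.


K_10 has (10 − 1)!/2 = 181440 labelled Hamiltonian cycles.
For each such Hamiltonian cycle H, let X_H = 1 if all 10 edges of H are present in G. Then P[X_H = 1] = p^{10} = (1/5)^{10} = 1/9765625.
Summing the indicators: E[X] = Σ_H E[X_H] = 181440 · p^{10} = 181440 · 1/9765625 = 36288/1953125.
Numerically: E[X] ≈ 0.018579.

E[X] = 181440 · (1/5)^{10} = 36288/1953125 ≈ 0.018579.


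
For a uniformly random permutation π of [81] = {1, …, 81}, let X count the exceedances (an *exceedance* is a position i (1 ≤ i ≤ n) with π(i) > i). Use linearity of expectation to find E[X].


Write X = Σ_{i=1}^{81} X_i, where X_i = 1_{π(i) > i}.
For each fixed i, π(i) is uniform over {1, …, 81} (marginal of a uniform permutation), so P[π(i) > i] = (n − i)/n. Summing: Σ_{i=1}^{81} (n − i)/n = (0 + 1 + … + 80)/81 = 81(81 − 1)/(2·81) = (81 − 1)/2.
Hence E[X] = Σ_{i=1}^{81} (81 − i)/81 = 40 ≈ 40.000.

E[X] = 40 = 40.000.


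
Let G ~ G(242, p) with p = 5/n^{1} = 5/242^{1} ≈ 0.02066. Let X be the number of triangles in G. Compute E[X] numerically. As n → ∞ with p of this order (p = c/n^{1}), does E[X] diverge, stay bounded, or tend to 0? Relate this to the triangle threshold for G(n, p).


Number of potential triangles: C(242, 3) = 2332880.
Each occurs with probability p³ ≈ (0.02066)³ ≈ 8.819905e-06.
By linearity: E[X] = C(242, 3)·p³ ≈ 2332880 · 8.819905e-06 ≈ 20.5758.
Here α = 1, so p = 5/n is exactly at the triangle threshold p ~ 1/n. Asymptotically E[X] → c³/6 = 5³/6 = 125/6 ≈ 20.8333, a bounded constant. In this regime the triangle count is asymptotically Poisson(c³/6).

E[X] ≈ 20.5758; in regime p = Θ(1/n^{1}) E[X] stays bounded (at the triangle threshold p ~ 1/n).


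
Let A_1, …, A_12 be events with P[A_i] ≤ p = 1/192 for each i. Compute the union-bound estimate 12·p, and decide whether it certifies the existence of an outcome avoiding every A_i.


Union bound: P[∪_{i=1}^{12} A_i] ≤ Σ_i P[A_i] ≤ 12·p = 12·(1/192) = 1/16.
Numerically: 1/16 ≈ 0.062.
Is 1/16 < 1? YES.
Since P[∪ A_i] ≤ 1/16 < 1, the complement has P[∩ A_i^c] ≥ 1 − 1/16 = 15/16 > 0, so some outcome avoids every A_i.

12·p = 1/16 ≈ 0.062; existence CERTIFIED by the union bound.


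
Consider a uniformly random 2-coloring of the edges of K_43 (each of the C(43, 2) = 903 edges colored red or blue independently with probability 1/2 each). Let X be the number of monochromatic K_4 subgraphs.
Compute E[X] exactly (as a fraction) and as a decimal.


Let X = Σ_S X_S over the C(43, 4) = 123410 subsets S of size 4, where X_S = 1 if the K_4 on S is monochromatic.
For a fixed S, the K_4 on S has C(4, 2) = 6 edges. P[all 6 edges red] = (1/2)^6, and likewise for blue, so P[monochromatic] = 2·(1/2)^6 = 2^{1 − 6} = 1/32.
By linearity: E[X] = C(43, 4) · 2^{1 − 6} = 123410 · 1/32 = 61705/16.
Numerically: E[X] ≈ 3856.5625.

E[X] = C(43,4)·2^(1−C(4,2)) = 61705/16 ≈ 3856.5625.


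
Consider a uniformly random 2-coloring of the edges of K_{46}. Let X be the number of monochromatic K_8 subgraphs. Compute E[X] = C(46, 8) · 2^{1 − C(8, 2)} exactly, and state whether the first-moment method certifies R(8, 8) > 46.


E[X] = C(46, 8) · 2^{1 − 28} = 260932815 · 2^{−27} = 260932815/134217728.
As a reduced fraction: E[X] = 260932815/134217728 ≈ 1.944101.
Is E[X] < 1? NO.
Since E[X] ≥ 1, the first-moment bound is inconclusive at n = 46; it does NOT by itself certify R(8, 8) > 46.

E[X] = 260932815/134217728 ≈ 1.944101; E[X] ≥ 1; first-moment method inconclusive here.


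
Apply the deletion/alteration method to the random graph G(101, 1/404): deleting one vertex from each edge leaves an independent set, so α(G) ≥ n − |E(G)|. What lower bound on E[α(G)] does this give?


E[|E(G)|] = C(101, 2)·p = 5050 · (1/404) = 25/2.
E[α(G)] ≥ n − E[|E(G)|] = 101 − 25/2 = 177/2.
Numerically: ≈ 88.50000.
(This is only a lower bound; the true E[α(G)] may be larger.)

E[α(G)] ≥ 177/2 ≈ 88.50000.


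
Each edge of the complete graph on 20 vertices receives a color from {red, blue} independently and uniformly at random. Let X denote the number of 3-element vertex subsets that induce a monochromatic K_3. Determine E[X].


Let X = Σ_S X_S over the C(20, 3) = 1140 subsets S of size 3, where X_S = 1 if the K_3 on S is monochromatic.
For a fixed S, the K_3 on S has C(3, 2) = 3 edges. P[all 3 edges red] = (1/2)^3, and likewise for blue, so P[monochromatic] = 2·(1/2)^3 = 2^{1 − 3} = 1/4.
By linearity of expectation: E[X] = C(20, 3) · 2^{1 − 3} = 1140 · 1/4 = 285.
Numerically: E[X] ≈ 285.000000.

E[X] = C(20,3)·2^(1−C(3,2)) = 285 ≈ 285.000000.


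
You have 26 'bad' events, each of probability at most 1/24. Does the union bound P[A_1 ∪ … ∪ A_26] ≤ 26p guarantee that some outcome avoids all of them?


Union bound: P[∪_{i=1}^{26} A_i] ≤ Σ_i P[A_i] ≤ 26·p = 26·(1/24) = 13/12.
Numerically: 13/12 ≈ 1.0833333.
Is 13/12 < 1? NO.
Since the bound 13/12 is ≥ 1, the union bound is uninformative here; it does NOT by itself certify existence.

26·p = 13/12 ≈ 1.0833333; existence NOT certified by the union bound.


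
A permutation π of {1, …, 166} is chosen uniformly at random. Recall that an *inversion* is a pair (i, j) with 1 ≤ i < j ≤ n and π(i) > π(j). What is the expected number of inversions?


Write X = Σ X_I over the C(166, 2) = 13695 pairs i < j, with X_I the indicator of one inversion.
There are 13695 indicators.
For each fixed pair i < j, the values π(i) and π(j) are two distinct elements of {1, …, 166} in uniformly random order; by symmetry P[π(i) > π(j)] = 1/2.
By linearity: E[X] = 13695 · (1/2) = C(166, 2) · (1/2) = 13695/2 = 13695/2 ≈ 6847.500000.

E[X] = 13695/2 = 6847.500000.


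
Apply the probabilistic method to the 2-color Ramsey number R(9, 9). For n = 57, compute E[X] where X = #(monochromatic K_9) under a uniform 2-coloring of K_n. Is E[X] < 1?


E[X] = C(57, 9) · 2^{1 − 36} = 8996462475 · 2^{−35} = 8996462475/34359738368.
As a reduced fraction: E[X] = 8996462475/34359738368 ≈ 0.262.
Is E[X] < 1? YES.
Since E[X] < 1, there exists a 2-coloring of K_{57} with no monochromatic K_9; hence R(9, 9) > 57.

E[X] = 8996462475/34359738368 ≈ 0.262; E[X] < 1, so R(9, 9) > 57.


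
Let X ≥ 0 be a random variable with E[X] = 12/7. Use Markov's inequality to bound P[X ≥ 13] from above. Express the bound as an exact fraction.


μ = E[X] = 12/7, a = 13.
Markov: P[X ≥ 13] ≤ μ/a = (12/7)/13 = 12/91.
Numerically: ≈ 0.1319.
(Since a = 13 > μ = 1.7143, the bound 12/91 is < 1 and informative.)

P[X ≥ 13] ≤ 12/91 ≈ 0.1319.


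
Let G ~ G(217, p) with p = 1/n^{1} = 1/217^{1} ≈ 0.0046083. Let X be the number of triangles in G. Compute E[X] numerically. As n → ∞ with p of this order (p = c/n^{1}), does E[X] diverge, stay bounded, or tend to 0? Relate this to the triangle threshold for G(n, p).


Number of potential triangles: C(217, 3) = 1679580.
Each occurs with probability p³ ≈ (0.0046083)³ ≈ 9.7863512e-08.
By linearity: E[X] = C(217, 3)·p³ ≈ 1679580 · 9.7863512e-08 ≈ 0.16437.
Here α = 1, so p = 1/n is exactly at the triangle threshold p ~ 1/n. Asymptotically E[X] → c³/6 = 1³/6 = 1/6 ≈ 0.16667, a bounded constant. In this regime the triangle count is asymptotically Poisson(c³/6).

E[X] ≈ 0.16437; in regime p = Θ(1/n^{1}) E[X] stays bounded (at the triangle threshold p ~ 1/n).


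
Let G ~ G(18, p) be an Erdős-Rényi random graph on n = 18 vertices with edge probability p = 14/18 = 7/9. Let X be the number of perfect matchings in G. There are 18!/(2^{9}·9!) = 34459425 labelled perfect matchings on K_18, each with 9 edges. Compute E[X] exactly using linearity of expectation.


K_18 has 18!/(2^{9}·9!) = 34459425 labelled perfect matchings.
For each such perfect matching H, let X_H = 1 if all 9 edges of H are present in G. Then P[X_H = 1] = p^{9} = (7/9)^{9} = 40353607/387420489.
By linearity: E[X] = Σ_H E[X_H] = 34459425 · p^{9} = 34459425 · 40353607/387420489 = 17167433257975/4782969.
Numerically: E[X] ≈ 3.58928e+06.

E[X] = 34459425 · (7/9)^{9} = 17167433257975/4782969 ≈ 3.58928e+06.


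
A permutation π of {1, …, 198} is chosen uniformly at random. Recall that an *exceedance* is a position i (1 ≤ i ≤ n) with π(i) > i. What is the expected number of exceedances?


Write X = Σ_{i=1}^{198} X_i, where X_i = 1_{π(i) > i}.
For each fixed i, π(i) is uniform over {1, …, 198} (marginal of a uniform permutation), so P[π(i) > i] = (n − i)/n. Summing: Σ_{i=1}^{198} (n − i)/n = (0 + 1 + … + 197)/198 = 198(198 − 1)/(2·198) = (198 − 1)/2.
Hence E[X] = Σ_{i=1}^{198} (198 − i)/198 = 197/2 ≈ 98.500.

E[X] = 197/2 = 98.500.


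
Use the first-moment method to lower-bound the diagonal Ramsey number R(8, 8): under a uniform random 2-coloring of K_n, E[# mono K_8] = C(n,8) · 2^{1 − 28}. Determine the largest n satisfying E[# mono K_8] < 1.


We need C(n, 8) · 2^{1 − 28} < 1, i.e. C(n, 8) < 2^{28 − 1} = 134217728.
Check values of n near the boundary:
  n = 38: C(38, 8) = 48903492; 48903492 < 134217728? YES
  n = 39: C(39, 8) = 61523748; 61523748 < 134217728? YES
  n = 40: C(40, 8) = 76904685; 76904685 < 134217728? YES
  n = 41: C(41, 8) = 95548245; 95548245 < 134217728? YES
  n = 42: C(42, 8) = 118030185; 118030185 < 134217728? YES
  n = 43: C(43, 8) = 145008513; 145008513 < 134217728? NO
The largest n with C(n, 8) < 134217728 is n = 42 (where E[X] = 118030185/134217728 ≈ 0.879393). Hence R(8, 8) > 42, i.e. R(8, 8) ≥ 43.

Largest n = 42; hence R(8, 8) > 42.


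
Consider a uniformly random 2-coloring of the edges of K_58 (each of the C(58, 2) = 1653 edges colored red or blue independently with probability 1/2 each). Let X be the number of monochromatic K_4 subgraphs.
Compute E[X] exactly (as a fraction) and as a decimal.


Let X = Σ_S X_S over the C(58, 4) = 424270 subsets S of size 4, where X_S = 1 if the K_4 on S is monochromatic.
For a fixed S, the K_4 on S has C(4, 2) = 6 edges. P[all 6 edges red] = (1/2)^6, and likewise for blue, so P[monochromatic] = 2·(1/2)^6 = 2^{1 − 6} = 1/32.
By linearity: E[X] = C(58, 4) · 2^{1 − 6} = 424270 · 1/32 = 212135/16.
Numerically: E[X] ≈ 13258.43750.

E[X] = C(58,4)·2^(1−C(4,2)) = 212135/16 ≈ 13258.43750.


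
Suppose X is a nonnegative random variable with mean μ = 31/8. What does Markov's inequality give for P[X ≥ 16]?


μ = E[X] = 31/8, a = 16.
Markov: P[X ≥ 16] ≤ μ/a = (31/8)/16 = 31/128.
Numerically: ≈ 0.2422.
(Since a = 16 > μ = 3.8750, the bound 31/128 is < 1 and informative.)

P[X ≥ 16] ≤ 31/128 ≈ 0.2422.


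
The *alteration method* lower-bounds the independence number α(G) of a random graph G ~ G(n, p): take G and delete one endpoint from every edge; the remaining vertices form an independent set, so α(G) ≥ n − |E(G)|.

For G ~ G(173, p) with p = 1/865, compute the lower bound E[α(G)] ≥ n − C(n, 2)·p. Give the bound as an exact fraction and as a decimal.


E[|E(G)|] = C(173, 2)·p = 14878 · (1/865) = 86/5.
E[α(G)] ≥ n − E[|E(G)|] = 173 − 86/5 = 779/5.
Numerically: ≈ 155.80000.
(This is only a lower bound; the true E[α(G)] may be larger.)

E[α(G)] ≥ 779/5 ≈ 155.80000.


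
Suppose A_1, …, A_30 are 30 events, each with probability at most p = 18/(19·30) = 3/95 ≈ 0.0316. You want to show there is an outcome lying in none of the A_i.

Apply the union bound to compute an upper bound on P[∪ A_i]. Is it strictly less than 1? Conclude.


Union bound: P[∪_{i=1}^{30} A_i] ≤ Σ_i P[A_i] ≤ 30·p = 30·(3/95) = 18/19.
Numerically: 18/19 ≈ 0.9474.
Is 18/19 < 1? YES.
Since P[∪ A_i] ≤ 18/19 < 1, the complement has P[∩ A_i^c] ≥ 1 − 18/19 = 1/19 > 0, so some outcome avoids every A_i.

30·p = 18/19 ≈ 0.9474; existence CERTIFIED by the union bound.


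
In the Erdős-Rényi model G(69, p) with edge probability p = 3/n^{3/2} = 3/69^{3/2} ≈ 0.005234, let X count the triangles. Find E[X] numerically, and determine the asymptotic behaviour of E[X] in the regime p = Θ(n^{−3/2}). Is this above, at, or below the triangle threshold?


Number of potential triangles: C(69, 3) = 52394.
Each occurs with probability p³ ≈ (0.005234)³ ≈ 1.433979e-07.
By linearity: E[X] = C(69, 3)·p³ ≈ 52394 · 1.433979e-07 ≈ 0.0075.
Since α = 3/2 > 1, p = c/n^{3/2} = o(1/n) is below the triangle threshold p ~ 1/n. Asymptotically E[X] ~ (c³/6)·n^{3(1−α)} = (3³/6)·n^{-1.5} → 0, so by Markov's inequality G has no triangles w.h.p.

E[X] ≈ 0.0075; in regime p = Θ(1/n^{3/2}) E[X] tends to 0 (below the triangle threshold p ~ 1/n).


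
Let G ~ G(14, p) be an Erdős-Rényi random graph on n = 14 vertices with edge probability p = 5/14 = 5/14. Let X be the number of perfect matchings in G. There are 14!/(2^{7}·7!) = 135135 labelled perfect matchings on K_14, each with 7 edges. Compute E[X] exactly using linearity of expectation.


K_14 has 14!/(2^{7}·7!) = 135135 labelled perfect matchings.
For each such perfect matching H, let X_H = 1 if all 7 edges of H are present in G. Then P[X_H = 1] = p^{7} = (5/14)^{7} = 78125/105413504.
By linearity: E[X] = Σ_H E[X_H] = 135135 · p^{7} = 135135 · 78125/105413504 = 1508203125/15059072.
Numerically: E[X] ≈ 100.2.

E[X] = 135135 · (5/14)^{7} = 1508203125/15059072 ≈ 100.2.


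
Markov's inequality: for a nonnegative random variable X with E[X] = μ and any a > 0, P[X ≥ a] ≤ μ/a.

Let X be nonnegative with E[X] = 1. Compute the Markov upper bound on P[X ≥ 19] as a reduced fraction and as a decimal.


μ = E[X] = 1, a = 19.
Markov: P[X ≥ 19] ≤ μ/a = (1)/19 = 1/19.
Numerically: ≈ 0.0526.
(Since a = 19 > μ = 1.0000, the bound 1/19 is < 1 and informative.)

P[X ≥ 19] ≤ 1/19 ≈ 0.0526.


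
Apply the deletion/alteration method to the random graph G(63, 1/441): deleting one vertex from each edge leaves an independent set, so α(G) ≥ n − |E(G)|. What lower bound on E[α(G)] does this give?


E[|E(G)|] = C(63, 2)·p = 1953 · (1/441) = 31/7.
E[α(G)] ≥ n − E[|E(G)|] = 63 − 31/7 = 410/7.
Numerically: ≈ 58.571429.
(This is only a lower bound; the true E[α(G)] may be larger.)

E[α(G)] ≥ 410/7 ≈ 58.571429.


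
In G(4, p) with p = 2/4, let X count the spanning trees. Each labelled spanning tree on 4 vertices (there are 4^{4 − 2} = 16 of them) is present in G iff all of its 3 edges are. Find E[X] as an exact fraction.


K_4 has 4^{4 − 2} = 16 labelled spanning trees.
For each such spanning tree H, let X_H = 1 if all 3 edges of H are present in G. Then P[X_H = 1] = p^{3} = (1/2)^{3} = 1/8.
Summing the indicators: E[X] = Σ_H E[X_H] = 16 · p^{3} = 16 · 1/8 = 2.
Numerically: E[X] ≈ 2.

E[X] = 16 · (1/2)^{3} = 2 ≈ 2.


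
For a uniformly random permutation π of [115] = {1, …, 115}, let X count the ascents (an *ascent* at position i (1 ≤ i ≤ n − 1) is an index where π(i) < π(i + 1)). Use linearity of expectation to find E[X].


Write X = Σ X_I over i = 1, …, 114, with X_I the indicator of one ascent.
There are 114 indicators.
For each fixed i, the pair (π(i), π(i+1)) is a uniformly random ordered pair of distinct values from {1, …, 115}; by symmetry P[π(i) < π(i+1)] = 1/2.
By linearity: E[X] = 114 · (1/2) = (115 − 1) · (1/2) = 57 ≈ 57.000000.

E[X] = 57 = 57.000000.
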